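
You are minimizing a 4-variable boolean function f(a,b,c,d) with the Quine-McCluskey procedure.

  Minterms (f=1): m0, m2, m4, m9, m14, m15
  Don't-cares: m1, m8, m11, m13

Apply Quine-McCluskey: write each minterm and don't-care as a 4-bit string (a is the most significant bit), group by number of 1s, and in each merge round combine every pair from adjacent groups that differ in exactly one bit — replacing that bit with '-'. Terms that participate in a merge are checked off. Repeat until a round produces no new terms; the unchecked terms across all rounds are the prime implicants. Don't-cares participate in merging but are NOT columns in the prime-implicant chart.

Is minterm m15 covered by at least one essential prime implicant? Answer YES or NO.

YES

size-2^0 implicants → 0000(✓)  0001(✓)  0010(✓)  0100(✓)  1000(✓)  1001(✓)  1011(✓)  1101(✓)  1110(✓)  1111(✓)
size-2^1 implicants → -000(✓)  -001(✓)  0-00  00-0  000-(✓)  1-01(✓)  1-11(✓)  10-1(✓)  100-(✓)  11-1(✓)  111-
size-2^2 implicants → -00-  1--1
Unchecked terms (primes): -00-, 0-00, 00-0, 1--1, 111-
Minterm coverage:
  m0 ⊆ -00-,0-00,00-0
  m2 ⊆ 00-0 [E]
  m4 ⊆ 0-00 [E]
  m9 ⊆ -00-,1--1
  m14 ⊆ 111- [E]
  m15 ⊆ 1--1,111-
E = {0-00, 00-0, 111-}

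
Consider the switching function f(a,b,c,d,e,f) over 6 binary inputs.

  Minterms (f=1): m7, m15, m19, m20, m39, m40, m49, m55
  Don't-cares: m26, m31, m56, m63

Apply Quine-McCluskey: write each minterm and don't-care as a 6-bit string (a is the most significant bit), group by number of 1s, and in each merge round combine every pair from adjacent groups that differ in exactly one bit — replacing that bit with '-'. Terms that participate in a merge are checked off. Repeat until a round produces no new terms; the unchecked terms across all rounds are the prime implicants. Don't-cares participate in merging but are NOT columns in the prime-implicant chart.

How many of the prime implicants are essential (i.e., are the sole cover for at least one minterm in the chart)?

4

size-2^0 implicants → 000111(✓)  001111(✓)  010011  010100  011010  011111(✓)  100111(✓)  101000(✓)  110001  110111(✓)  111000(✓)  111111(✓)
size-2^1 implicants → -00111  -11111  0-1111  00-111  1-0111  1-1000  11-111
Unchecked terms (primes): -00111, -11111, 0-1111, 00-111, 010011, 010100, 011010, 1-0111, 1-1000, 11-111, 110001
Minterm coverage:
  m7 ⊆ -00111,00-111
  m15 ⊆ 0-1111,00-111
  m19 ⊆ 010011 [E]
  m20 ⊆ 010100 [E]
  m39 ⊆ -00111,1-0111
  m40 ⊆ 1-1000 [E]
  m49 ⊆ 110001 [E]
  m55 ⊆ 1-0111,11-111
E = {010011, 010100, 1-1000, 110001}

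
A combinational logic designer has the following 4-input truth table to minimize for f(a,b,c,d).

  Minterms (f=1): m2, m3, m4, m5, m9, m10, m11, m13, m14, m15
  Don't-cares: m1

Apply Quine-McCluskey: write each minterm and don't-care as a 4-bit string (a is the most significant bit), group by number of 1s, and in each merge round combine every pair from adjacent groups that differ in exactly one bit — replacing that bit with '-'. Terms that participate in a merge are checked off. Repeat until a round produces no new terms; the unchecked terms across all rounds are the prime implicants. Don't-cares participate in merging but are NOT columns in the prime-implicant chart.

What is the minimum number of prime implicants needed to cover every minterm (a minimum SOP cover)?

4

[col 0] 0001*, 0010*, 0011*, 0100*, 0101*, 1001*, 1010*, 1011*, 1101*, 1110*, 1111*
[col 1] -001*, -010*, -011*, -101*, 0-01*, 00-1*, 001-*, 010-, 1-01*, 1-10*, 1-11*, 10-1*, 101-*, 11-1*, 111-*
[col 2] --01, -0-1, -01-, 1--1, 1-1-
Prime implicants: --01, -0-1, -01-, 010-, 1--1, 1-1-
PI chart (minterm → PIs covering it):
  2 | -01-  (sole → essential)
  3 | -0-1,-01-
  4 | 010-  (sole → essential)
  5 | --01,010-
  9 | --01,-0-1,1--1
  10 | -01-,1-1-
  11 | -0-1,-01-,1--1,1-1-
  13 | --01,1--1
  14 | 1-1-  (sole → essential)
  15 | 1--1,1-1-
Essential prime implicants: -01-, 010-, 1-1-
Petrick residual → --01
Minimum SOP uses 4 PIs: c'd + b'c + a'bc' + ac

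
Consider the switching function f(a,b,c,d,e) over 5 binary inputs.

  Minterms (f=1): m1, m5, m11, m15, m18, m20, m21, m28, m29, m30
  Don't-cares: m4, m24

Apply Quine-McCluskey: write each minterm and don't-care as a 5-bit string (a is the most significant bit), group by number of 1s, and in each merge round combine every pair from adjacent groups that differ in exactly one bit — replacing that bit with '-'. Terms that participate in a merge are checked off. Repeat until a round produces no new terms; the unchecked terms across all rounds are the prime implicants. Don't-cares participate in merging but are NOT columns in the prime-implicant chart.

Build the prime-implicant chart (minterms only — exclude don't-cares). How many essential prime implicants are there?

Round 0: 00001✓ 00100✓ 00101✓ 01011✓ 01111✓ 10010 10100✓ 10101✓ 11000✓ 11100✓ 11101✓ 11110✓
Round 1: -0100✓ -0101✓ 00-01 0010-✓ 01-11 1-100✓ 1-101✓ 1010-✓ 11-00 111-0 1110-✓
Round 2: -010- 1-10-
PIs = {-010-, 00-01, 01-11, 1-10-, 10010, 11-00, 111-0}
Coverage chart:
  m1: 00-01 ←essential
  m5: -010-,00-01
  m11: 01-11 ←essential
  m15: 01-11 ←essential
  m18: 10010 ←essential
  m20: -010-,1-10-
  m21: -010-,1-10-
  m28: 1-10-,11-00,111-0
  m29: 1-10- ←essential
  m30: 111-0 ←essential
Essential: 00-01, 01-11, 1-10-, 10010, 111-0

5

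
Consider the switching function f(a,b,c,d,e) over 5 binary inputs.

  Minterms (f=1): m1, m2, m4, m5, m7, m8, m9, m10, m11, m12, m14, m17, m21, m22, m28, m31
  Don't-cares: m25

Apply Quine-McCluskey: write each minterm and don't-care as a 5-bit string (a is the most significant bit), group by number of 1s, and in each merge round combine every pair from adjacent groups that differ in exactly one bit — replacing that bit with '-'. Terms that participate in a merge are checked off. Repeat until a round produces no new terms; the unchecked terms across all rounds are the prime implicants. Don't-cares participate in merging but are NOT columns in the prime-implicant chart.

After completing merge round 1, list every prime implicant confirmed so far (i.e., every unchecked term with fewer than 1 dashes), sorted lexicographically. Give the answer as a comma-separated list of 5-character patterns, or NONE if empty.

10110, 11111

size-2^0 implicants → 00001(✓)  00010(✓)  00100(✓)  00101(✓)  00111(✓)  01000(✓)  01001(✓)  01010(✓)  01011(✓)  01100(✓)  01110(✓)  10001(✓)  10101(✓)  10110  11001(✓)  11100(✓)  11111
size-2^1 implicants → -0001(✓)  -0101(✓)  -1001(✓)  -1100  0-001(✓)  0-010  0-100  00-01(✓)  001-1  0010-  01-00(✓)  01-10(✓)  010-0(✓)  010-1(✓)  0100-(✓)  0101-(✓)  011-0(✓)  1-001(✓)  10-01(✓)
size-2^2 implicants → --001  -0-01  01--0  010--
Unchecked terms (primes): --001, -0-01, -1100, 0-010, 0-100, 001-1, 0010-, 01--0, 010--, 10110, 11111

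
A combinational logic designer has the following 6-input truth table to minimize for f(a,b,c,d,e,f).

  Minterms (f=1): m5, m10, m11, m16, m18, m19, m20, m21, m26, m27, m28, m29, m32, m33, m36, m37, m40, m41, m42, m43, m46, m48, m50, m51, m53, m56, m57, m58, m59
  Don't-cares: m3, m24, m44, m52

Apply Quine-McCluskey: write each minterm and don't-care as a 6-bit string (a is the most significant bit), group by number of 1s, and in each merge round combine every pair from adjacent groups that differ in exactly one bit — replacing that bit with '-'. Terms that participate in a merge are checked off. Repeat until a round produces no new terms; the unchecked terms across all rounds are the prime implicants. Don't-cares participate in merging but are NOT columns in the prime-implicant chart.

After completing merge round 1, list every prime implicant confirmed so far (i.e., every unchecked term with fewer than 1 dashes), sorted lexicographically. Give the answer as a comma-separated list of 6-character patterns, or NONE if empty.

Round 0: 000011✓ 000101✓ 001010✓ 001011✓ 010000✓ 010010✓ 010011✓ 010100✓ 010101✓ 011000✓ 011010✓ 011011✓ 011100✓ 011101✓ 100000✓ 100001✓ 100100✓ 100101✓ 101000✓ 101001✓ 101010✓ 101011✓ 101100✓ 101110✓ 110000✓ 110010✓ 110011✓ 110100✓ 110101✓ 111000✓ 111001✓ 111010✓ 111011✓
Round 1: -00101✓ -01010✓ -01011✓ -10000✓ -10010✓ -10011✓ -10100✓ -10101✓ -11000✓ -11010✓ -11011✓ 0-0011✓ 0-0101✓ 0-1010✓ 0-1011✓ 00-011✓ 00101-✓ 01-000✓ 01-010✓ 01-011✓ 01-100✓ 01-101✓ 010-00✓ 0100-0✓ 01001-✓ 01010-✓ 011-00✓ 0110-0✓ 01101-✓ 01110-✓ 1-0000✓ 1-0100✓ 1-0101✓ 1-1000✓ 1-1001✓ 1-1010✓ 1-1011✓ 10-000✓ 10-001✓ 10-100✓ 100-00✓ 100-01✓ 10000-✓ 10010-✓ 101-00✓ 101-10✓ 1010-0✓ 1010-1✓ 10100-✓ 10101-✓ 1011-0✓ 11-000✓ 11-010✓ 11-011✓ 110-00✓ 1100-0✓ 11001-✓ 11010-✓ 1110-0✓ 1110-1✓ 11100-✓ 11101-✓
Round 2: --0101 --1010✓ --1011✓ -0101-✓ -1-000✓ -1-010✓ -1-011✓ -10-00 -100-0✓ -1001-✓ -1010- -110-0✓ -1101-✓ 0--011 0-101-✓ 01--00 01-0-0✓ 01-01-✓ 01-10- 1--000 1-0-00 1-010- 1-10-0✓ 1-10-1✓ 1-100-✓ 1-101-✓ 10--00 10-00- 100-0- 101--0 1010--✓ 11-0-0✓ 11-01-✓ 1110--✓
Round 3: --101- -1-0-0 -1-01- 1-10--
PIs = {--0101, --101-, -1-0-0, -1-01-, -10-00, -1010-, 0--011, 01--00, 01-10-, 1--000, 1-0-00, 1-010-, 1-10--, 10--00, 10-00-, 100-0-, 101--0}

NONE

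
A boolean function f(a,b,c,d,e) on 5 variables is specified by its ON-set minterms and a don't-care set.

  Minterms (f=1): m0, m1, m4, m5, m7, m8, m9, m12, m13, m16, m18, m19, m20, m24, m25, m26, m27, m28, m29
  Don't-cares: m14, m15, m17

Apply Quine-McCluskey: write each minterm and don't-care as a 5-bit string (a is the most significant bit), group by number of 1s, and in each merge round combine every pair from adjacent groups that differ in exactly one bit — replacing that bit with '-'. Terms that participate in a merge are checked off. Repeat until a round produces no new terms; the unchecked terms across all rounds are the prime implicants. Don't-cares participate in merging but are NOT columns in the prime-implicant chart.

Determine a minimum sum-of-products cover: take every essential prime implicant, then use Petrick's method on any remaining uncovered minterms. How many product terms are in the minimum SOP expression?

5

[col 0] 00000*, 00001*, 00100*, 00101*, 00111*, 01000*, 01001*, 01100*, 01101*, 01110*, 01111*, 10000*, 10001*, 10010*, 10011*, 10100*, 11000*, 11001*, 11010*, 11011*, 11100*, 11101*
[col 1] -0000*, -0001*, -0100*, -1000*, -1001*, -1100*, -1101*, 0-000*, 0-001*, 0-100*, 0-101*, 0-111*, 00-00*, 00-01*, 0000-*, 001-1*, 0010-*, 01-00*, 01-01*, 0100-*, 011-0*, 011-1*, 0110-*, 0111-*, 1-000*, 1-001*, 1-010*, 1-011*, 1-100*, 10-00*, 100-0*, 100-1*, 1000-*, 1001-*, 11-00*, 11-01*, 110-0*, 110-1*, 1100-*, 1101-*, 1110-*
[col 2] --000*, --001*, --100*, -0-00*, -000-*, -1-00*, -1-01*, -100-*, -110-*, 0--00*, 0--01*, 0-00-*, 0-1-1, 0-10-*, 00-0-*, 01-0-*, 011--, 1--00*, 1-0-0*, 1-0-1*, 1-00-*, 1-01-*, 100--*, 11-0-*, 110--*
[col 3] ---00, --00-, -1-0-, 0--0-, 1-0--
Prime implicants: ---00, --00-, -1-0-, 0--0-, 0-1-1, 011--, 1-0--
PI chart (minterm → PIs covering it):
  0 | ---00,--00-,0--0-
  1 | --00-,0--0-
  4 | ---00,0--0-
  5 | 0--0-,0-1-1
  7 | 0-1-1  (sole → essential)
  8 | ---00,--00-,-1-0-,0--0-
  9 | --00-,-1-0-,0--0-
  12 | ---00,-1-0-,0--0-,011--
  13 | -1-0-,0--0-,0-1-1,011--
  16 | ---00,--00-,1-0--
  18 | 1-0--  (sole → essential)
  19 | 1-0--  (sole → essential)
  20 | ---00  (sole → essential)
  24 | ---00,--00-,-1-0-,1-0--
  25 | --00-,-1-0-,1-0--
  26 | 1-0--  (sole → essential)
  27 | 1-0--  (sole → essential)
  28 | ---00,-1-0-
  29 | -1-0-  (sole → essential)
Essential prime implicants: ---00, -1-0-, 0-1-1, 1-0--
Petrick residual → --00-
Minimum SOP uses 5 PIs: d'e' + c'd' + bd' + a'ce + ac'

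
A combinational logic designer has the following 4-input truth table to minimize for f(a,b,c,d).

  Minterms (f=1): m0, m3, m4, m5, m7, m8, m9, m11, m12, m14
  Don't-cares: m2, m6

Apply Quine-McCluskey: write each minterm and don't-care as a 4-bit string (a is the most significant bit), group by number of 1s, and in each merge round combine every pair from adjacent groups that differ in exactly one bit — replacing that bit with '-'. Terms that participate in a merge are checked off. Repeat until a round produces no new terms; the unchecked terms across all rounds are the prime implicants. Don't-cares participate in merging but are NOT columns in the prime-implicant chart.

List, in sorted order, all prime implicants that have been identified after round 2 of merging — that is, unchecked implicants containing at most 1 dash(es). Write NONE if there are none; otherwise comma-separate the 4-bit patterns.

size-2^0 implicants → 0000(✓)  0010(✓)  0011(✓)  0100(✓)  0101(✓)  0110(✓)  0111(✓)  1000(✓)  1001(✓)  1011(✓)  1100(✓)  1110(✓)
size-2^1 implicants → -000(✓)  -011  -100(✓)  -110(✓)  0-00(✓)  0-10(✓)  0-11(✓)  00-0(✓)  001-(✓)  01-0(✓)  01-1(✓)  010-(✓)  011-(✓)  1-00(✓)  10-1  100-  11-0(✓)
size-2^2 implicants → --00  -1-0  0--0  0-1-  01--
Unchecked terms (primes): --00, -011, -1-0, 0--0, 0-1-, 01--, 10-1, 100-

-011, 10-1, 100-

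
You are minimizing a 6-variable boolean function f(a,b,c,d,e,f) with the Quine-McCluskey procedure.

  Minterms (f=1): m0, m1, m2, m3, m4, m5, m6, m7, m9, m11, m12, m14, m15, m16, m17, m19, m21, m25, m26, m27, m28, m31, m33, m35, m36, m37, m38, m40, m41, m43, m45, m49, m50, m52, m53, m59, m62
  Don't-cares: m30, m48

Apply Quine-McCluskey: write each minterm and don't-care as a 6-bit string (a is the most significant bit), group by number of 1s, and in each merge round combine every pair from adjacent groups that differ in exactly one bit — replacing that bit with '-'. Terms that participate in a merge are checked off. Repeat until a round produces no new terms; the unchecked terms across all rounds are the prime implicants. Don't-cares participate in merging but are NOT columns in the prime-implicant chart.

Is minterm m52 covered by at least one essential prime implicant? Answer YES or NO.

NO

[col 0] 000000*, 000001*, 000010*, 000011*, 000100*, 000101*, 000110*, 000111*, 001001*, 001011*, 001100*, 001110*, 001111*, 010000*, 010001*, 010011*, 010101*, 011001*, 011010*, 011011*, 011100*, 011110*, 011111*, 100001*, 100011*, 100100*, 100101*, 100110*, 101000*, 101001*, 101011*, 101101*, 110000*, 110001*, 110010*, 110100*, 110101*, 111011*, 111110*
[col 1] -00001*, -00011*, -00100*, -00101*, -00110*, -01001*, -01011*, -10000*, -10001*, -10101*, -11011*, -11110, 0-0000*, 0-0001*, 0-0011*, 0-0101*, 0-1001*, 0-1011*, 0-1100*, 0-1110*, 0-1111*, 00-001*, 00-011*, 00-100*, 00-110*, 00-111*, 000-00*, 000-01*, 000-10*, 000-11*, 0000-0*, 0000-1*, 00000-*, 00001-*, 0001-0*, 0001-1*, 00010-*, 00011-*, 001-11*, 0010-1*, 0011-0*, 00111-*, 01-001*, 01-011*, 010-01*, 0100-1*, 01000-*, 011-10*, 011-11*, 0110-1*, 01101-*, 0111-0*, 01111-*, 1-0001*, 1-0100*, 1-0101*, 1-1011*, 10-001*, 10-011*, 10-101*, 100-01*, 1000-1*, 1001-0*, 10010-*, 101-01*, 1010-1*, 10100-, 110-00*, 110-01*, 1100-0, 11000-*, 11010-*
[col 2] --0001*, --0101*, --1011, -0-001*, -0-011*, -00-01*, -000-1*, -001-0, -0010-, -010-1*, -10-01*, -1000-, 0--001*, 0--011*, 0-0-01*, 0-00-1*, 0-000-, 0-1-11, 0-10-1*, 0-11-0, 0-111-, 00--11, 00-0-1*, 00-1-0, 00-11-, 000--0*, 000--1*, 000-0-*, 000-1-*, 0000--*, 0001--*, 01-0-1*, 011-1-, 1-0-01*, 1-010-, 10--01, 10-0-1*, 110-0-
[col 3] --0-01, -0-0-1, 0--0-1, 000---
Prime implicants: --0-01, --1011, -0-0-1, -001-0, -0010-, -1000-, -11110, 0--0-1, 0-000-, 0-1-11, 0-11-0, 0-111-, 00--11, 00-1-0, 00-11-, 000---, 011-1-, 1-010-, 10--01, 10100-, 110-0-, 1100-0
PI chart (minterm → PIs covering it):
  0 | 0-000-,000---
  1 | --0-01,-0-0-1,0--0-1,0-000-,000---
  2 | 000---  (sole → essential)
  3 | -0-0-1,0--0-1,00--11,000---
  4 | -001-0,-0010-,00-1-0,000---
  5 | --0-01,-0010-,000---
  6 | -001-0,00-1-0,00-11-,000---
  7 | 00--11,00-11-,000---
  9 | -0-0-1,0--0-1
  11 | --1011,-0-0-1,0--0-1,0-1-11,00--11
  12 | 0-11-0,00-1-0
  14 | 0-11-0,0-111-,00-1-0,00-11-
  15 | 0-1-11,0-111-,00--11,00-11-
  16 | -1000-,0-000-
  17 | --0-01,-1000-,0--0-1,0-000-
  19 | 0--0-1  (sole → essential)
  21 | --0-01  (sole → essential)
  25 | 0--0-1  (sole → essential)
  26 | 011-1-  (sole → essential)
  27 | --1011,0--0-1,0-1-11,011-1-
  28 | 0-11-0  (sole → essential)
  31 | 0-1-11,0-111-,011-1-
  33 | --0-01,-0-0-1,10--01
  35 | -0-0-1  (sole → essential)
  36 | -001-0,-0010-,1-010-
  37 | --0-01,-0010-,1-010-,10--01
  38 | -001-0  (sole → essential)
  40 | 10100-  (sole → essential)
  41 | -0-0-1,10--01,10100-
  43 | --1011,-0-0-1
  45 | 10--01  (sole → essential)
  49 | --0-01,-1000-,110-0-
  50 | 1100-0  (sole → essential)
  52 | 1-010-,110-0-
  53 | --0-01,1-010-,110-0-
  59 | --1011  (sole → essential)
  62 | -11110  (sole → essential)
Essential prime implicants: --0-01, --1011, -0-0-1, -001-0, -11110, 0--0-1, 0-11-0, 000---, 011-1-, 10--01, 10100-, 1100-0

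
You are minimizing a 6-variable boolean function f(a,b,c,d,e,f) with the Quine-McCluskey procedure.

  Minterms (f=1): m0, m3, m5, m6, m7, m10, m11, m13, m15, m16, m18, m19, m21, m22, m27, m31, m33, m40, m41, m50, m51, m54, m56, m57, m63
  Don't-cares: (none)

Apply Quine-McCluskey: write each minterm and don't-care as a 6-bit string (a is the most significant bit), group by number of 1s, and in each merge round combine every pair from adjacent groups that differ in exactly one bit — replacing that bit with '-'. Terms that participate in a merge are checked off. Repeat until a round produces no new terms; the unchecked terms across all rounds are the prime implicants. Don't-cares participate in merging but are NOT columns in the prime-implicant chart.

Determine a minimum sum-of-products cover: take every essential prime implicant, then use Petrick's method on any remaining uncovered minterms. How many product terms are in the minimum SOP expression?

size-2^0 implicants → 000000(✓)  000011(✓)  000101(✓)  000110(✓)  000111(✓)  001010(✓)  001011(✓)  001101(✓)  001111(✓)  010000(✓)  010010(✓)  010011(✓)  010101(✓)  010110(✓)  011011(✓)  011111(✓)  100001(✓)  101000(✓)  101001(✓)  110010(✓)  110011(✓)  110110(✓)  111000(✓)  111001(✓)  111111(✓)
size-2^1 implicants → -10010(✓)  -10011(✓)  -10110(✓)  -11111  0-0000  0-0011(✓)  0-0101  0-0110  0-1011(✓)  0-1111(✓)  00-011(✓)  00-101(✓)  00-111(✓)  000-11(✓)  0001-1(✓)  00011-  001-11(✓)  00101-  0011-1(✓)  01-011(✓)  010-10(✓)  0100-0  01001-(✓)  011-11(✓)  1-1000(✓)  1-1001(✓)  10-001  10100-(✓)  110-10(✓)  11001-(✓)  11100-(✓)
size-2^2 implicants → -10-10  -1001-  0--011  0-1-11  00--11  00-1-1  1-100-
Unchecked terms (primes): -10-10, -1001-, -11111, 0--011, 0-0000, 0-0101, 0-0110, 0-1-11, 00--11, 00-1-1, 00011-, 00101-, 0100-0, 1-100-, 10-001
Minterm coverage:
  m0 ⊆ 0-0000 [E]
  m3 ⊆ 0--011,00--11
  m5 ⊆ 0-0101,00-1-1
  m6 ⊆ 0-0110,00011-
  m7 ⊆ 00--11,00-1-1,00011-
  m10 ⊆ 00101- [E]
  m11 ⊆ 0--011,0-1-11,00--11,00101-
  m13 ⊆ 00-1-1 [E]
  m15 ⊆ 0-1-11,00--11,00-1-1
  m16 ⊆ 0-0000,0100-0
  m18 ⊆ -10-10,-1001-,0100-0
  m19 ⊆ -1001-,0--011
  m21 ⊆ 0-0101 [E]
  m22 ⊆ -10-10,0-0110
  m27 ⊆ 0--011,0-1-11
  m31 ⊆ -11111,0-1-11
  m33 ⊆ 10-001 [E]
  m40 ⊆ 1-100- [E]
  m41 ⊆ 1-100-,10-001
  m50 ⊆ -10-10,-1001-
  m51 ⊆ -1001- [E]
  m54 ⊆ -10-10 [E]
  m56 ⊆ 1-100- [E]
  m57 ⊆ 1-100- [E]
  m63 ⊆ -11111 [E]
E = {-10-10, -1001-, -11111, 0-0000, 0-0101, 00-1-1, 00101-, 1-100-, 10-001}
Petrick residual → 0--011, 0-0110
Cover = bc'ef' + bc'd'e + bcdef + a'd'ef + a'c'd'e'f' + a'c'de'f + a'c'def' + a'b'df + a'b'cd'e + acd'e' + ab'd'e'f  |cover|=11

11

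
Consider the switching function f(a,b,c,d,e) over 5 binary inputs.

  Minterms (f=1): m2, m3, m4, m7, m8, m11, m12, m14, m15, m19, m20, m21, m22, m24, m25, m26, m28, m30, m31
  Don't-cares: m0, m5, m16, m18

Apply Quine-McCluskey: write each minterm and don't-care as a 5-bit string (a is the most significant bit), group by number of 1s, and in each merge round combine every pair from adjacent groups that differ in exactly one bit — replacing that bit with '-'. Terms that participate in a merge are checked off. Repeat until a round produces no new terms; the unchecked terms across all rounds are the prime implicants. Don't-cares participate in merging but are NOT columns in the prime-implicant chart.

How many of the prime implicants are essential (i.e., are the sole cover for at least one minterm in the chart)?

7

size-2^0 implicants → 00000(✓)  00010(✓)  00011(✓)  00100(✓)  00101(✓)  00111(✓)  01000(✓)  01011(✓)  01100(✓)  01110(✓)  01111(✓)  10000(✓)  10010(✓)  10011(✓)  10100(✓)  10101(✓)  10110(✓)  11000(✓)  11001(✓)  11010(✓)  11100(✓)  11110(✓)  11111(✓)
size-2^1 implicants → -0000(✓)  -0010(✓)  -0011(✓)  -0100(✓)  -0101(✓)  -1000(✓)  -1100(✓)  -1110(✓)  -1111(✓)  0-000(✓)  0-011(✓)  0-100(✓)  0-111(✓)  00-00(✓)  00-11(✓)  000-0(✓)  0001-(✓)  001-1  0010-(✓)  01-00(✓)  01-11(✓)  011-0(✓)  0111-(✓)  1-000(✓)  1-010(✓)  1-100(✓)  1-110(✓)  10-00(✓)  10-10(✓)  100-0(✓)  1001-(✓)  101-0(✓)  1010-(✓)  11-00(✓)  11-10(✓)  110-0(✓)  1100-  111-0(✓)  1111-(✓)
size-2^2 implicants → --000(✓)  --100(✓)  -0-00(✓)  -00-0  -001-  -010-  -1-00(✓)  -11-0  -111-  0--00(✓)  0--11  1--00(✓)  1--10(✓)  1-0-0(✓)  1-1-0(✓)  10--0(✓)  11--0(✓)
size-2^3 implicants → ---00  1---0
Unchecked terms (primes): ---00, -00-0, -001-, -010-, -11-0, -111-, 0--11, 001-1, 1---0, 1100-
Minterm coverage:
  m2 ⊆ -00-0,-001-
  m3 ⊆ -001-,0--11
  m4 ⊆ ---00,-010-
  m7 ⊆ 0--11,001-1
  m8 ⊆ ---00 [E]
  m11 ⊆ 0--11 [E]
  m12 ⊆ ---00,-11-0
  m14 ⊆ -11-0,-111-
  m15 ⊆ -111-,0--11
  m19 ⊆ -001- [E]
  m20 ⊆ ---00,-010-,1---0
  m21 ⊆ -010- [E]
  m22 ⊆ 1---0 [E]
  m24 ⊆ ---00,1---0,1100-
  m25 ⊆ 1100- [E]
  m26 ⊆ 1---0 [E]
  m28 ⊆ ---00,-11-0,1---0
  m30 ⊆ -11-0,-111-,1---0
  m31 ⊆ -111- [E]
E = {---00, -001-, -010-, -111-, 0--11, 1---0, 1100-}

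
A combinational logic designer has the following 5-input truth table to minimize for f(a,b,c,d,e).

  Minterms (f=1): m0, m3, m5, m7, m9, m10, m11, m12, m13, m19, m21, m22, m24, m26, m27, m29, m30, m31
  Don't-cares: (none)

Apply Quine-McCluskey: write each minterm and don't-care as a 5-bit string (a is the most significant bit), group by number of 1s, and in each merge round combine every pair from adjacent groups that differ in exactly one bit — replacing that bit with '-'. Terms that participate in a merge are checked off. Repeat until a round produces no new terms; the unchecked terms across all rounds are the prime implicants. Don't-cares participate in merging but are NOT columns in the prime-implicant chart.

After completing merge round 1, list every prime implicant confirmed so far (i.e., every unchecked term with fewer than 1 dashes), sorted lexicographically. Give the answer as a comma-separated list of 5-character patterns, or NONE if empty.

[col 0] 00000, 00011*, 00101*, 00111*, 01001*, 01010*, 01011*, 01100*, 01101*, 10011*, 10101*, 10110*, 11000*, 11010*, 11011*, 11101*, 11110*, 11111*
[col 1] -0011*, -0101*, -1010*, -1011*, -1101*, 0-011*, 0-101*, 00-11, 001-1, 01-01, 010-1, 0101-*, 0110-, 1-011*, 1-101*, 1-110, 11-10*, 11-11*, 110-0, 1101-*, 111-1, 1111-*
[col 2] --011, --101, -101-, 11-1-
Prime implicants: --011, --101, -101-, 00-11, 00000, 001-1, 01-01, 010-1, 0110-, 1-110, 11-1-, 110-0, 111-1

00000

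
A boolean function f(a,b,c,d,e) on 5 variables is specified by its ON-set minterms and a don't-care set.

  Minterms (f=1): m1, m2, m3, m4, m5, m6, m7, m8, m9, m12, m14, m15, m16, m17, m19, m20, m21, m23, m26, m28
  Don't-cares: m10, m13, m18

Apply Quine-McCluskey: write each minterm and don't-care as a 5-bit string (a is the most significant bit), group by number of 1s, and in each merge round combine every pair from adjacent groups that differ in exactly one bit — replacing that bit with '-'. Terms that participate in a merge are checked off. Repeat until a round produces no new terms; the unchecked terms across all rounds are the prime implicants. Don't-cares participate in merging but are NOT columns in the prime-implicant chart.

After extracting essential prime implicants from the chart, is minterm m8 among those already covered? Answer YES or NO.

NO

size-2^0 implicants → 00001(✓)  00010(✓)  00011(✓)  00100(✓)  00101(✓)  00110(✓)  00111(✓)  01000(✓)  01001(✓)  01010(✓)  01100(✓)  01101(✓)  01110(✓)  01111(✓)  10000(✓)  10001(✓)  10010(✓)  10011(✓)  10100(✓)  10101(✓)  10111(✓)  11010(✓)  11100(✓)
size-2^1 implicants → -0001(✓)  -0010(✓)  -0011(✓)  -0100(✓)  -0101(✓)  -0111(✓)  -1010(✓)  -1100(✓)  0-001(✓)  0-010(✓)  0-100(✓)  0-101(✓)  0-110(✓)  0-111(✓)  00-01(✓)  00-10(✓)  00-11(✓)  000-1(✓)  0001-(✓)  001-0(✓)  001-1(✓)  0010-(✓)  0011-(✓)  01-00(✓)  01-01(✓)  01-10(✓)  010-0(✓)  0100-(✓)  011-0(✓)  011-1(✓)  0110-(✓)  0111-(✓)  1-010(✓)  1-100(✓)  10-00(✓)  10-01(✓)  10-11(✓)  100-0(✓)  100-1(✓)  1000-(✓)  1001-(✓)  101-1(✓)  1010-(✓)
size-2^2 implicants → --010  --100  -0-01(✓)  -0-11(✓)  -00-1(✓)  -001-  -01-1(✓)  -010-  0--01  0--10  0-1-0(✓)  0-1-1(✓)  0-10-(✓)  0-11-(✓)  00--1(✓)  00-1-  001--(✓)  01--0  01-0-  011--(✓)  10--1(✓)  10-0-  100--
size-2^3 implicants → -0--1  0-1--
Unchecked terms (primes): --010, --100, -0--1, -001-, -010-, 0--01, 0--10, 0-1--, 00-1-, 01--0, 01-0-, 10-0-, 100--
Minterm coverage:
  m1 ⊆ -0--1,0--01
  m2 ⊆ --010,-001-,0--10,00-1-
  m3 ⊆ -0--1,-001-,00-1-
  m4 ⊆ --100,-010-,0-1--
  m5 ⊆ -0--1,-010-,0--01,0-1--
  m6 ⊆ 0--10,0-1--,00-1-
  m7 ⊆ -0--1,0-1--,00-1-
  m8 ⊆ 01--0,01-0-
  m9 ⊆ 0--01,01-0-
  m12 ⊆ --100,0-1--,01--0,01-0-
  m14 ⊆ 0--10,0-1--,01--0
  m15 ⊆ 0-1-- [E]
  m16 ⊆ 10-0-,100--
  m17 ⊆ -0--1,10-0-,100--
  m19 ⊆ -0--1,-001-,100--
  m20 ⊆ --100,-010-,10-0-
  m21 ⊆ -0--1,-010-,10-0-
  m23 ⊆ -0--1 [E]
  m26 ⊆ --010 [E]
  m28 ⊆ --100 [E]
E = {--010, --100, -0--1, 0-1--}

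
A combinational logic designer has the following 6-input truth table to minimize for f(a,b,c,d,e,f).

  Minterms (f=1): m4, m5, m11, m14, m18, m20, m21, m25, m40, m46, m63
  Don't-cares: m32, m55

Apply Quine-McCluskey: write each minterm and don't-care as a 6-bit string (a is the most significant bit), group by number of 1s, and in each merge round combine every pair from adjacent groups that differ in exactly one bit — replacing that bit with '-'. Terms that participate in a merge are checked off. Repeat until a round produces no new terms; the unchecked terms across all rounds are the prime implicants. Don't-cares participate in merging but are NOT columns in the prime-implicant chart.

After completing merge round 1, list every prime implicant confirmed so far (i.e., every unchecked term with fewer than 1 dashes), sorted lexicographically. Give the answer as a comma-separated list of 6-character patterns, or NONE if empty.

001011, 010010, 011001

size-2^0 implicants → 000100(✓)  000101(✓)  001011  001110(✓)  010010  010100(✓)  010101(✓)  011001  100000(✓)  101000(✓)  101110(✓)  110111(✓)  111111(✓)
size-2^1 implicants → -01110  0-0100(✓)  0-0101(✓)  00010-(✓)  01010-(✓)  10-000  11-111
size-2^2 implicants → 0-010-
Unchecked terms (primes): -01110, 0-010-, 001011, 010010, 011001, 10-000, 11-111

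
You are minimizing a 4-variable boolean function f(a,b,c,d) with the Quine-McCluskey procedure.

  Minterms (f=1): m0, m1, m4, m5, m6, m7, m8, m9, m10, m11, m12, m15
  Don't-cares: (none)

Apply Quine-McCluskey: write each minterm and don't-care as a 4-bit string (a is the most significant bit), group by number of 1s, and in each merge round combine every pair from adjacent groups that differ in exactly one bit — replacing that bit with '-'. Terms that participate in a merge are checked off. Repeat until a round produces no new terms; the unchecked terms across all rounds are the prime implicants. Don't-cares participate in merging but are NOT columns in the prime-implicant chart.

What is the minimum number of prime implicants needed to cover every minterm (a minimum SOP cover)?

size-2^0 implicants → 0000(✓)  0001(✓)  0100(✓)  0101(✓)  0110(✓)  0111(✓)  1000(✓)  1001(✓)  1010(✓)  1011(✓)  1100(✓)  1111(✓)
size-2^1 implicants → -000(✓)  -001(✓)  -100(✓)  -111  0-00(✓)  0-01(✓)  000-(✓)  01-0(✓)  01-1(✓)  010-(✓)  011-(✓)  1-00(✓)  1-11  10-0(✓)  10-1(✓)  100-(✓)  101-(✓)
size-2^2 implicants → --00  -00-  0-0-  01--  10--
Unchecked terms (primes): --00, -00-, -111, 0-0-, 01--, 1-11, 10--
Minterm coverage:
  m0 ⊆ --00,-00-,0-0-
  m1 ⊆ -00-,0-0-
  m4 ⊆ --00,0-0-,01--
  m5 ⊆ 0-0-,01--
  m6 ⊆ 01-- [E]
  m7 ⊆ -111,01--
  m8 ⊆ --00,-00-,10--
  m9 ⊆ -00-,10--
  m10 ⊆ 10-- [E]
  m11 ⊆ 1-11,10--
  m12 ⊆ --00 [E]
  m15 ⊆ -111,1-11
E = {--00, 01--, 10--}
Petrick residual → -00-, -111
Cover = c'd' + b'c' + bcd + a'b + ab'  |cover|=5

5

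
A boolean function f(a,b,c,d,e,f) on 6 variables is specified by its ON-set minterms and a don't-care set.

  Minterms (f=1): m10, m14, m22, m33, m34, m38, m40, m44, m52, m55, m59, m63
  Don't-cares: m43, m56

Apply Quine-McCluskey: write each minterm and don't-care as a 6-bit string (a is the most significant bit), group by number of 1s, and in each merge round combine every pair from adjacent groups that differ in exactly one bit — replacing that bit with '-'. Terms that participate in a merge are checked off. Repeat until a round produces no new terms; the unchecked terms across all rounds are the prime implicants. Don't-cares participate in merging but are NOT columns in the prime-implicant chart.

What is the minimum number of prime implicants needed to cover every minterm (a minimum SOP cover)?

8

[col 0] 001010*, 001110*, 010110, 100001, 100010*, 100110*, 101000*, 101011*, 101100*, 110100, 110111*, 111000*, 111011*, 111111*
[col 1] 001-10, 1-1000, 1-1011, 100-10, 101-00, 11-111, 111-11
Prime implicants: 001-10, 010110, 1-1000, 1-1011, 100-10, 100001, 101-00, 11-111, 110100, 111-11
PI chart (minterm → PIs covering it):
  10 | 001-10  (sole → essential)
  14 | 001-10  (sole → essential)
  22 | 010110  (sole → essential)
  33 | 100001  (sole → essential)
  34 | 100-10  (sole → essential)
  38 | 100-10  (sole → essential)
  40 | 1-1000,101-00
  44 | 101-00  (sole → essential)
  52 | 110100  (sole → essential)
  55 | 11-111  (sole → essential)
  59 | 1-1011,111-11
  63 | 11-111,111-11
Essential prime implicants: 001-10, 010110, 100-10, 100001, 101-00, 11-111, 110100
Petrick residual → 1-1011
Minimum SOP uses 8 PIs: a'b'cef' + a'bc'def' + acd'ef + ab'c'ef' + ab'c'd'e'f + ab'ce'f' + abdef + abc'de'f'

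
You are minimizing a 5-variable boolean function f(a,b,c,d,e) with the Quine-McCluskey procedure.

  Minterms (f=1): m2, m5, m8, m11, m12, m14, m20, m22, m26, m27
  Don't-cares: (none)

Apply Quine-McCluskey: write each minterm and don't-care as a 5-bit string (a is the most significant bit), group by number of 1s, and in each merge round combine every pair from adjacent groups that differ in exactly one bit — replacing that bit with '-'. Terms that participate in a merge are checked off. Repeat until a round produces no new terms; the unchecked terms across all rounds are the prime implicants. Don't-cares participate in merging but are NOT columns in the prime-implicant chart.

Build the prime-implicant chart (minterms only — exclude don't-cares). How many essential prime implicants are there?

[col 0] 00010, 00101, 01000*, 01011*, 01100*, 01110*, 10100*, 10110*, 11010*, 11011*
[col 1] -1011, 01-00, 011-0, 101-0, 1101-
Prime implicants: -1011, 00010, 00101, 01-00, 011-0, 101-0, 1101-
PI chart (minterm → PIs covering it):
  2 | 00010  (sole → essential)
  5 | 00101  (sole → essential)
  8 | 01-00  (sole → essential)
  11 | -1011  (sole → essential)
  12 | 01-00,011-0
  14 | 011-0  (sole → essential)
  20 | 101-0  (sole → essential)
  22 | 101-0  (sole → essential)
  26 | 1101-  (sole → essential)
  27 | -1011,1101-
Essential prime implicants: -1011, 00010, 00101, 01-00, 011-0, 101-0, 1101-

7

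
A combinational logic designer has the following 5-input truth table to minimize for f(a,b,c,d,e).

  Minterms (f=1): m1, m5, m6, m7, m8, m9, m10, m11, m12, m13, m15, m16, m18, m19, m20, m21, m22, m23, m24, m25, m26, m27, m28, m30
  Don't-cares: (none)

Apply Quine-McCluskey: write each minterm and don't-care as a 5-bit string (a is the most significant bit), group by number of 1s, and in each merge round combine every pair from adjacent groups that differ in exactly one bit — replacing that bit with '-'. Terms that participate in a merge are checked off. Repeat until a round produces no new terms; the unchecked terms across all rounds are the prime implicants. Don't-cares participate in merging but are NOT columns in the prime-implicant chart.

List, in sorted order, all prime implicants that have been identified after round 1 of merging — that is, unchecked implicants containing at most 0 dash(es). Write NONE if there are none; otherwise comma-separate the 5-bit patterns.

NONE

[col 0] 00001*, 00101*, 00110*, 00111*, 01000*, 01001*, 01010*, 01011*, 01100*, 01101*, 01111*, 10000*, 10010*, 10011*, 10100*, 10101*, 10110*, 10111*, 11000*, 11001*, 11010*, 11011*, 11100*, 11110*
[col 1] -0101*, -0110*, -0111*, -1000*, -1001*, -1010*, -1011*, -1100*, 0-001*, 0-101*, 0-111*, 00-01*, 001-1*, 0011-*, 01-00*, 01-01*, 01-11*, 010-0*, 010-1*, 0100-*, 0101-*, 011-1*, 0110-*, 1-000*, 1-010*, 1-011*, 1-100*, 1-110*, 10-00*, 10-10*, 10-11*, 100-0*, 1001-*, 101-0*, 101-1*, 1010-*, 1011-*, 11-00*, 11-10*, 110-0*, 110-1*, 1100-*, 1101-*, 111-0*
[col 2] -01-1, -011-, -1-00, -10-0*, -10-1*, -100-*, -101-*, 0--01, 0-1-1, 01--1, 01-0-, 010--*, 1--00*, 1--10*, 1-0-0*, 1-01-, 1-1-0*, 10--0*, 10-1-, 101--, 11--0*, 110--*
[col 3] -10--, 1---0
Prime implicants: -01-1, -011-, -1-00, -10--, 0--01, 0-1-1, 01--1, 01-0-, 1---0, 1-01-, 10-1-, 101--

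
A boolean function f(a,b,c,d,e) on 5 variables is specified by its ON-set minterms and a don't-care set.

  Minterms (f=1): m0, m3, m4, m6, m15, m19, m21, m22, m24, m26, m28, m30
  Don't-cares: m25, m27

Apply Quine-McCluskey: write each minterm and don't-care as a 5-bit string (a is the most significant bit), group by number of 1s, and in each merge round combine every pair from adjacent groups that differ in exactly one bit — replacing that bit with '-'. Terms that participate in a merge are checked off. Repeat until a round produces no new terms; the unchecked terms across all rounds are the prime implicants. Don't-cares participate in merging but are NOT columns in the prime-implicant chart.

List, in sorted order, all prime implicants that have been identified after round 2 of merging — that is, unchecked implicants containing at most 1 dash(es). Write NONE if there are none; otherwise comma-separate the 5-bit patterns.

-0011, -0110, 00-00, 001-0, 01111, 1-011, 1-110, 10101

Round 0: 00000✓ 00011✓ 00100✓ 00110✓ 01111 10011✓ 10101 10110✓ 11000✓ 11001✓ 11010✓ 11011✓ 11100✓ 11110✓
Round 1: -0011 -0110 00-00 001-0 1-011 1-110 11-00✓ 11-10✓ 110-0✓ 110-1✓ 1100-✓ 1101-✓ 111-0✓
Round 2: 11--0 110--
PIs = {-0011, -0110, 00-00, 001-0, 01111, 1-011, 1-110, 10101, 11--0, 110--}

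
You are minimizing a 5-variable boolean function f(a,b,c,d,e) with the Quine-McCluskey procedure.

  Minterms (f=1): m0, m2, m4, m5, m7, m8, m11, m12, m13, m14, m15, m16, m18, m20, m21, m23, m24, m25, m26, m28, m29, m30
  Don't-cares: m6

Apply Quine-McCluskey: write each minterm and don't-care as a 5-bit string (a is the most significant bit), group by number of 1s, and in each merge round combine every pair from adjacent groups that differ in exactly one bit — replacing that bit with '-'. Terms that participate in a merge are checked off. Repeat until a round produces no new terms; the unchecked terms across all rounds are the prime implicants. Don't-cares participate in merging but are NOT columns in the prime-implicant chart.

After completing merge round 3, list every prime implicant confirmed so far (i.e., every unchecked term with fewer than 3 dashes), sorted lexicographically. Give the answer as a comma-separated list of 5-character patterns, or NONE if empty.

-00-0, -01-1, -11-0, 00--0, 01-11, 1-0-0, 11--0, 11-0-

size-2^0 implicants → 00000(✓)  00010(✓)  00100(✓)  00101(✓)  00110(✓)  00111(✓)  01000(✓)  01011(✓)  01100(✓)  01101(✓)  01110(✓)  01111(✓)  10000(✓)  10010(✓)  10100(✓)  10101(✓)  10111(✓)  11000(✓)  11001(✓)  11010(✓)  11100(✓)  11101(✓)  11110(✓)
size-2^1 implicants → -0000(✓)  -0010(✓)  -0100(✓)  -0101(✓)  -0111(✓)  -1000(✓)  -1100(✓)  -1101(✓)  -1110(✓)  0-000(✓)  0-100(✓)  0-101(✓)  0-110(✓)  0-111(✓)  00-00(✓)  00-10(✓)  000-0(✓)  001-0(✓)  001-1(✓)  0010-(✓)  0011-(✓)  01-00(✓)  01-11  011-0(✓)  011-1(✓)  0110-(✓)  0111-(✓)  1-000(✓)  1-010(✓)  1-100(✓)  1-101(✓)  10-00(✓)  100-0(✓)  101-1(✓)  1010-(✓)  11-00(✓)  11-01(✓)  11-10(✓)  110-0(✓)  1100-(✓)  111-0(✓)  1110-(✓)
size-2^2 implicants → --000(✓)  --100(✓)  --101(✓)  -0-00(✓)  -00-0  -01-1  -010-(✓)  -1-00(✓)  -11-0  -110-(✓)  0--00(✓)  0-1-0(✓)  0-1-1(✓)  0-10-(✓)  0-11-(✓)  00--0  001--(✓)  011--(✓)  1--00(✓)  1-0-0  1-10-(✓)  11--0  11-0-
size-2^3 implicants → ---00  --10-  0-1--
Unchecked terms (primes): ---00, --10-, -00-0, -01-1, -11-0, 0-1--, 00--0, 01-11, 1-0-0, 11--0, 11-0-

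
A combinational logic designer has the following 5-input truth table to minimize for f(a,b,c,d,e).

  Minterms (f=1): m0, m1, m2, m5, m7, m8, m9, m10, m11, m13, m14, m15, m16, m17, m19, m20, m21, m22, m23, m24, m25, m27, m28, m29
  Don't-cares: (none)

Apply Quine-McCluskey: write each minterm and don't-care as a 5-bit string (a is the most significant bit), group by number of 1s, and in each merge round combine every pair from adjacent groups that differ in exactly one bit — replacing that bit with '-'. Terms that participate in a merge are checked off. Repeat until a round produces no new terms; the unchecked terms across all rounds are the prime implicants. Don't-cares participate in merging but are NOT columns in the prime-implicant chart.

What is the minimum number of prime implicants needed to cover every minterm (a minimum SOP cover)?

[col 0] 00000*, 00001*, 00010*, 00101*, 00111*, 01000*, 01001*, 01010*, 01011*, 01101*, 01110*, 01111*, 10000*, 10001*, 10011*, 10100*, 10101*, 10110*, 10111*, 11000*, 11001*, 11011*, 11100*, 11101*
[col 1] -0000*, -0001*, -0101*, -0111*, -1000*, -1001*, -1011*, -1101*, 0-000*, 0-001*, 0-010*, 0-101*, 0-111*, 00-01*, 000-0*, 0000-*, 001-1*, 01-01*, 01-10*, 01-11*, 010-0*, 010-1*, 0100-*, 0101-*, 011-1*, 0111-*, 1-000*, 1-001*, 1-011*, 1-100*, 1-101*, 10-00*, 10-01*, 10-11*, 100-1*, 1000-*, 101-0*, 101-1*, 1010-*, 1011-*, 11-00*, 11-01*, 110-1*, 1100-*, 1110-*
[col 2] --000*, --001*, --101*, -0-01*, -000-*, -01-1, -1-01*, -10-1, -100-*, 0--01*, 0-0-0, 0-00-*, 0-1-1, 01--1, 01-1-, 010--, 1--00*, 1--01*, 1-0-1, 1-00-*, 1-10-*, 10--1, 10-0-*, 101--, 11-0-*
[col 3] ---01, --00-, 1--0-
Prime implicants: ---01, --00-, -01-1, -10-1, 0-0-0, 0-1-1, 01--1, 01-1-, 010--, 1--0-, 1-0-1, 10--1, 101--
PI chart (minterm → PIs covering it):
  0 | --00-,0-0-0
  1 | ---01,--00-
  2 | 0-0-0  (sole → essential)
  5 | ---01,-01-1,0-1-1
  7 | -01-1,0-1-1
  8 | --00-,0-0-0,010--
  9 | ---01,--00-,-10-1,01--1,010--
  10 | 0-0-0,01-1-,010--
  11 | -10-1,01--1,01-1-,010--
  13 | ---01,0-1-1,01--1
  14 | 01-1-  (sole → essential)
  15 | 0-1-1,01--1,01-1-
  16 | --00-,1--0-
  17 | ---01,--00-,1--0-,1-0-1,10--1
  19 | 1-0-1,10--1
  20 | 1--0-,101--
  21 | ---01,-01-1,1--0-,10--1,101--
  22 | 101--  (sole → essential)
  23 | -01-1,10--1,101--
  24 | --00-,1--0-
  25 | ---01,--00-,-10-1,1--0-,1-0-1
  27 | -10-1,1-0-1
  28 | 1--0-  (sole → essential)
  29 | ---01,1--0-
Essential prime implicants: 0-0-0, 01-1-, 1--0-, 101--
Petrick residual → ---01, -01-1, 1-0-1
Minimum SOP uses 7 PIs: d'e + b'ce + a'c'e' + a'bd + ad' + ac'e + ab'c

7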